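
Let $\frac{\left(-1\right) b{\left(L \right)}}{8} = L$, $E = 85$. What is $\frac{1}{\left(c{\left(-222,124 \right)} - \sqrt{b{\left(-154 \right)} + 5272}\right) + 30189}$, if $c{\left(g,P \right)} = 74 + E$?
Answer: $\frac{2529}{76749550} + \frac{\sqrt{1626}}{460497300} \approx 3.3039 \cdot 10^{-5}$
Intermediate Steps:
$b{\left(L \right)} = - 8 L$
$c{\left(g,P \right)} = 159$ ($c{\left(g,P \right)} = 74 + 85 = 159$)
$\frac{1}{\left(c{\left(-222,124 \right)} - \sqrt{b{\left(-154 \right)} + 5272}\right) + 30189} = \frac{1}{\left(159 - \sqrt{\left(-8\right) \left(-154\right) + 5272}\right) + 30189} = \frac{1}{\left(159 - \sqrt{1232 + 5272}\right) + 30189} = \frac{1}{\left(159 - \sqrt{6504}\right) + 30189} = \frac{1}{\left(159 - 2 \sqrt{1626}\right) + 30189} = \frac{1}{30348 - 2 \sqrt{1626}}$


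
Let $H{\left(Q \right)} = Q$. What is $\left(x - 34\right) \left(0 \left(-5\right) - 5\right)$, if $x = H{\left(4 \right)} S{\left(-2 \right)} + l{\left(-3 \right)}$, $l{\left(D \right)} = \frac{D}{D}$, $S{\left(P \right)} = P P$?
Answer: $85$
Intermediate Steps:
$S{\left(P \right)} = P^{2}$
$l{\left(D \right)} = 1$
$x = 17$ ($x = 4 \left(-2\right)^{2} + 1 = 4 \cdot 4 + 1 = 16 + 1 = 17$)
$\left(x - 34\right) \left(0 \left(-5\right) - 5\right) = \left(17 - 34\right) \left(0 \left(-5\right) - 5\right) = - 17 \left(0 - 5\right) = \left(-17\right) \left(-5\right) = 85$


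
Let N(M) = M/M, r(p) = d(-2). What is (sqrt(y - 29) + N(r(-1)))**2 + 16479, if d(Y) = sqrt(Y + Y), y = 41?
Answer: 16492 + 4*sqrt(3) ≈ 16499.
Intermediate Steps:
d(Y) = sqrt(2)*sqrt(Y) (d(Y) = sqrt(2*Y) = sqrt(2)*sqrt(Y))
r(p) = 2*I (r(p) = sqrt(2)*sqrt(-2) = sqrt(2)*(I*sqrt(2)) = 2*I)
N(M) = 1
(sqrt(y - 29) + N(r(-1)))**2 + 16479 = (sqrt(41 - 29) + 1)**2 + 16479 = (sqrt(12) + 1)**2 + 16479 = (2*sqrt(3) + 1)**2 + 16479 = (1 + 2*sqrt(3))**2 + 16479 = 16479 + (1 + 2*sqrt(3))**2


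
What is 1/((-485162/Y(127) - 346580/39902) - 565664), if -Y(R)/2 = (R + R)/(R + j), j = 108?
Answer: -5067554/1729239501731 ≈ -2.9305e-6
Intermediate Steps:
Y(R) = -4*R/(108 + R) (Y(R) = -2*(R + R)/(R + 108) = -2*2*R/(108 + R) = -4*R/(108 + R))
1/((-485162/Y(127) - 346580/39902) - 565664) = 1/((-485162/((-4*127/(108 + 127))) - 346580/39902) - 565664) = 1/((-485162/((-4*127/235)) - 346580*1/39902) - 565664) = 1/((-485162/((-4*127*1/235)) - 173290/19951) - 565664) = 1/((-485162/(-508/235) - 173290/19951) - 565664) = 1/((-485162*(-235/508) - 173290/19951) - 565664) = 1/((57006535/254 - 173290/19951) - 565664) = 1/(1137293364125/5067554 - 565664) = 1/(-1729239501731/5067554) = -5067554/1729239501731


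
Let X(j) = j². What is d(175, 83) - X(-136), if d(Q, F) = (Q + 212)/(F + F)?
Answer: -3069949/166 ≈ -18494.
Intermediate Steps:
d(Q, F) = (212 + Q)/(2*F) (d(Q, F) = (212 + Q)/((2*F)) = (212 + Q)*(1/(2*F)) = (212 + Q)/(2*F))
d(175, 83) - X(-136) = (½)*(212 + 175)/83 - 1*(-136)² = (½)*(1/83)*387 - 1*18496 = 387/166 - 18496 = -3069949/166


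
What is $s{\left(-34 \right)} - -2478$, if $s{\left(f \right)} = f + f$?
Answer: $2410$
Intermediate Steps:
$s{\left(f \right)} = 2 f$
$s{\left(-34 \right)} - -2478 = 2 \left(-34\right) - -2478 = -68 + 2478 = 2410$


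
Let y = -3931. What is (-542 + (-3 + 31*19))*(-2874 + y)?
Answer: -299420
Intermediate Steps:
(-542 + (-3 + 31*19))*(-2874 + y) = (-542 + (-3 + 31*19))*(-2874 - 3931) = (-542 + (-3 + 589))*(-6805) = (-542 + 586)*(-6805) = 44*(-6805) = -299420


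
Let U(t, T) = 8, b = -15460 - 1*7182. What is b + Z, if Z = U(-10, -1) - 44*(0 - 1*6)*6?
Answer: -21050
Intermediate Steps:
b = -22642 (b = -15460 - 7182 = -22642)
Z = 1592 (Z = 8 - 44*(0 - 1*6)*6 = 8 - 44*(0 - 6)*6 = 8 - (-264)*6 = 8 - 44*(-36) = 8 + 1584 = 1592)
b + Z = -22642 + 1592 = -21050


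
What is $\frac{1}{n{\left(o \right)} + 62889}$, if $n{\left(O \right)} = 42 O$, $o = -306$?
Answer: $\frac{1}{50037} \approx 1.9985 \cdot 10^{-5}$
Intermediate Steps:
$\frac{1}{n{\left(o \right)} + 62889} = \frac{1}{42 \left(-306\right) + 62889} = \frac{1}{-12852 + 62889} = \frac{1}{50037}$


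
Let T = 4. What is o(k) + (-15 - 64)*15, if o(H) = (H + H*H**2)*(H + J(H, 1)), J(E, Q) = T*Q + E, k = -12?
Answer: 33615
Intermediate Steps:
J(E, Q) = E + 4*Q (J(E, Q) = 4*Q + E = E + 4*Q)
o(H) = (4 + 2*H)*(H + H**3) (o(H) = (H + H*H**2)*(H + (H + 4*1)) = (H + H**3)*(H + (H + 4)) = (H + H**3)*(H + (4 + H)) = (H + H**3)*(4 + 2*H) = (4 + 2*H)*(H + H**3))
o(k) + (-15 - 64)*15 = 2*(-12)*(2 - 12 + (-12)**3 + 2*(-12)**2) + (-15 - 64)*15 = 2*(-12)*(2 - 12 - 1728 + 2*144) - 79*15 = 2*(-12)*(2 - 12 - 1728 + 288) - 1185 = 2*(-12)*(-1450) - 1185 = 34800 - 1185 = 33615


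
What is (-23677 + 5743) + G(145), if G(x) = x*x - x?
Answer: 2946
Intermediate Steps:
G(x) = x² - x
(-23677 + 5743) + G(145) = (-23677 + 5743) + 145*(-1 + 145) = -17934 + 145*144 = -17934 + 20880 = 2946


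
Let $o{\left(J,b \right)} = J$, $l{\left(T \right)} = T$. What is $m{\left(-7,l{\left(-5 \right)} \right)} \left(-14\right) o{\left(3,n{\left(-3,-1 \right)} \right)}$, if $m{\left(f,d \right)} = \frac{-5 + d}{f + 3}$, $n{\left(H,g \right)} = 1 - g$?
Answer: $-105$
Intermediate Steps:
$m{\left(f,d \right)} = \frac{-5 + d}{3 + f}$
$m{\left(-7,l{\left(-5 \right)} \right)} \left(-14\right) o{\left(3,n{\left(-3,-1 \right)} \right)} = \frac{-5 - 5}{3 - 7} \left(-14\right) 3 = \frac{1}{-4} \left(-10\right) \left(-14\right) 3 = \left(- \frac{1}{4}\right) \left(-10\right) \left(-14\right) 3 = \frac{5}{2} \left(-14\right) 3 = \left(-35\right) 3 = -105$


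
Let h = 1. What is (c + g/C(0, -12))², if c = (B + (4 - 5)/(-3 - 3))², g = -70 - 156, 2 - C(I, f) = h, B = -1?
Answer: 65788321/1296 ≈ 50763.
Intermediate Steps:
C(I, f) = 1 (C(I, f) = 2 - 1*1 = 2 - 1 = 1)
g = -226
c = 25/36 (c = (-1 + (4 - 5)/(-3 - 3))² = (-1 - 1/(-6))² = (-1 - 1*(-⅙))² = (-1 + ⅙)² = (-⅚)² = 25/36 ≈ 0.69444)
(c + g/C(0, -12))² = (25/36 - 226/1)² = (25/36 - 226*1)² = (25/36 - 226)² = (-8111/36)² = 65788321/1296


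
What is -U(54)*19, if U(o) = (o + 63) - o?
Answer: -1197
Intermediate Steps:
U(o) = 63 (U(o) = (63 + o) - o = 63)
-U(54)*19 = -63*19 = -1*1197 = -1197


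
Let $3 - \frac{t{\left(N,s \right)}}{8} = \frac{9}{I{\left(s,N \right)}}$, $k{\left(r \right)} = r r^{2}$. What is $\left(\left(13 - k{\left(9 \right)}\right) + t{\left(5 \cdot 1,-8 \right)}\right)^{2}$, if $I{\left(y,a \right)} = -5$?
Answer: $\frac{11478544}{25} \approx 4.5914 \cdot 10^{5}$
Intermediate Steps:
$k{\left(r \right)} = r^{3}$
$t{\left(N,s \right)} = \frac{192}{5}$ ($t{\left(N,s \right)} = 24 - 8 \frac{9}{-5} = 24 - 8 \cdot 9 \left(- \frac{1}{5}\right) = 24 - - \frac{72}{5} = 24 + \frac{72}{5} = \frac{192}{5}$)
$\left(\left(13 - k{\left(9 \right)}\right) + t{\left(5 \cdot 1,-8 \right)}\right)^{2} = \left(\left(13 - 9^{3}\right) + \frac{192}{5}\right)^{2} = \left(\left(13 - 729\right) + \frac{192}{5}\right)^{2} = \left(-716 + \frac{192}{5}\right)^{2} = \left(- \frac{3388}{5}\right)^{2} = \frac{11478544}{25}$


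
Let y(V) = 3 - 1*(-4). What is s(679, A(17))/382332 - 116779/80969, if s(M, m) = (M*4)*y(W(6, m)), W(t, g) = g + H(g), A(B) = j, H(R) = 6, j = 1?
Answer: -10777241500/7739259927 ≈ -1.3925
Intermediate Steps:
A(B) = 1
W(t, g) = 6 + g (W(t, g) = g + 6 = 6 + g)
y(V) = 7 (y(V) = 3 + 4 = 7)
s(M, m) = 28*M (s(M, m) = (M*4)*7 = (4*M)*7 = 28*M)
s(679, A(17))/382332 - 116779/80969 = (28*679)/382332 - 116779/80969 = 19012*(1/382332) - 116779*1/80969 = 4753/95583 - 116779/80969 = -10777241500/7739259927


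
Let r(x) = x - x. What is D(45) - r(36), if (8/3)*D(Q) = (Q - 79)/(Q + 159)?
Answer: -1/16 ≈ -0.062500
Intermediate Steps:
D(Q) = 3*(-79 + Q)/(8*(159 + Q)) (D(Q) = 3*((Q - 79)/(Q + 159))/8 = 3*((-79 + Q)/(159 + Q))/8 = 3*(-79 + Q)/(8*(159 + Q)))
r(x) = 0
D(45) - r(36) = 3*(-79 + 45)/(8*(159 + 45)) - 1*0 = (3/8)*(-34)/204 + 0 = (3/8)*(1/204)*(-34) + 0 = -1/16 + 0 = -1/16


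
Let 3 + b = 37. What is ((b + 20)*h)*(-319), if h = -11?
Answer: 189486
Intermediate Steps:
b = 34 (b = -3 + 37 = 34)
((b + 20)*h)*(-319) = ((34 + 20)*(-11))*(-319) = (54*(-11))*(-319) = -594*(-319) = 189486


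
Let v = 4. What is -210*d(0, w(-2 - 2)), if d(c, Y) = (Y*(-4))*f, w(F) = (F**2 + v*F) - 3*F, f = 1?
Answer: 10080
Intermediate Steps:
w(F) = F + F**2 (w(F) = (F**2 + 4*F) - 3*F = F + F**2)
d(c, Y) = -4*Y (d(c, Y) = (Y*(-4))*1 = -4*Y*1 = -4*Y)
-210*d(0, w(-2 - 2)) = -(-840)*(-2 - 2)*(1 + (-2 - 2)) = -(-840)*(-4*(1 - 4)) = -(-840)*(-4*(-3)) = -(-840)*12 = -210*(-48) = 10080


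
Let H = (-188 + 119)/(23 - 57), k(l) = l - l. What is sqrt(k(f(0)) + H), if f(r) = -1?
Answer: sqrt(2346)/34 ≈ 1.4246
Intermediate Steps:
k(l) = 0
H = 69/34 (H = -69/(-34) = -69*(-1/34) = 69/34 ≈ 2.0294)
sqrt(k(f(0)) + H) = sqrt(0 + 69/34) = sqrt(69/34) = sqrt(2346)/34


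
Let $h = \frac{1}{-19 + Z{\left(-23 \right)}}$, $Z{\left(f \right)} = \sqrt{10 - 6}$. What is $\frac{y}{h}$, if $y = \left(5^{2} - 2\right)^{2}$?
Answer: $-8993$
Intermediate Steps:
$y = 529$ ($y = \left(25 - 2\right)^{2} = 23^{2} = 529$)
$Z{\left(f \right)} = 2$ ($Z{\left(f \right)} = \sqrt{4} = 2$)
$h = - \frac{1}{17}$ ($h = \frac{1}{-19 + 2} = \frac{1}{-17} = - \frac{1}{17} \approx -0.058824$)
$\frac{y}{h} = \frac{529}{- \frac{1}{17}} = 529 \left(-17\right) = -8993$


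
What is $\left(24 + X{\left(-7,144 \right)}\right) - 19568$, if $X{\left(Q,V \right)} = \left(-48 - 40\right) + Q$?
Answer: $-19639$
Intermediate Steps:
$X{\left(Q,V \right)} = -88 + Q$
$\left(24 + X{\left(-7,144 \right)}\right) - 19568 = \left(24 - 95\right) - 19568 = -71 - 19568 = -19639$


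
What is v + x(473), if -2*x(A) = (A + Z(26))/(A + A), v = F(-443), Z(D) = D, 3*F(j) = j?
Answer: -839653/5676 ≈ -147.93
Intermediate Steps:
F(j) = j/3
v = -443/3 (v = (⅓)*(-443) = -443/3 ≈ -147.67)
x(A) = -(26 + A)/(4*A) (x(A) = -(A + 26)/(2*(A + A)) = -(26 + A)/(2*(2*A)) = -(26 + A)*1/(2*A)/2 = -(26 + A)/(4*A))
v + x(473) = -443/3 + (¼)*(-26 - 1*473)/473 = -443/3 + (¼)*(1/473)*(-26 - 473) = -443/3 + (¼)*(1/473)*(-499) = -443/3 - 499/1892 = -839653/5676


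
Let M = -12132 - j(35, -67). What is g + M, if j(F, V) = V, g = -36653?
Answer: -48718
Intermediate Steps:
M = -12065 (M = -12132 - 1*(-67) = -12132 + 67 = -12065)
g + M = -36653 - 12065 = -48718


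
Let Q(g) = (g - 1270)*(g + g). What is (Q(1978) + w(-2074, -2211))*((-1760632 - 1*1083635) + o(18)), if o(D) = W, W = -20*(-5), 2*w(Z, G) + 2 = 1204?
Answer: -7967788797983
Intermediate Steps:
w(Z, G) = 601 (w(Z, G) = -1 + (½)*1204 = -1 + 602 = 601)
Q(g) = 2*g*(-1270 + g) (Q(g) = (-1270 + g)*(2*g) = 2*g*(-1270 + g))
W = 100
o(D) = 100
(Q(1978) + w(-2074, -2211))*((-1760632 - 1*1083635) + o(18)) = (2*1978*(-1270 + 1978) + 601)*((-1760632 - 1*1083635) + 100) = (2*1978*708 + 601)*((-1760632 - 1083635) + 100) = (2800848 + 601)*(-2844267 + 100) = 2801449*(-2844167) = -7967788797983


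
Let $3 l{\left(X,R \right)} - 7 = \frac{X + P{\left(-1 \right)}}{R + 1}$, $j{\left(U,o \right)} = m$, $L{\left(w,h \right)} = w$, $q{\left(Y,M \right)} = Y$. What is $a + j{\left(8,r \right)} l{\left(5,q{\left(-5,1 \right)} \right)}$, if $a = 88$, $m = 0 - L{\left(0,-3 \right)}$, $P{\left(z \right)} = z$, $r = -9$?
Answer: $88$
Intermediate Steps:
$m = 0$ ($m = 0 - 0 = 0 + 0 = 0$)
$j{\left(U,o \right)} = 0$
$l{\left(X,R \right)} = \frac{7}{3} + \frac{-1 + X}{3 \left(1 + R\right)}$ ($l{\left(X,R \right)} = \frac{7}{3} + \frac{\left(X - 1\right) \frac{1}{R + 1}}{3} = \frac{7}{3} + \frac{\left(-1 + X\right) \frac{1}{1 + R}}{3} = \frac{7}{3} + \frac{\frac{1}{1 + R} \left(-1 + X\right)}{3} = \frac{7}{3} + \frac{-1 + X}{3 \left(1 + R\right)}$)
$a + j{\left(8,r \right)} l{\left(5,q{\left(-5,1 \right)} \right)} = 88 + 0 \frac{6 + 5 + 7 \left(-5\right)}{3 \left(1 - 5\right)} = 88 + 0 \frac{6 + 5 - 35}{3 \left(-4\right)} = 88 + 0 \cdot \frac{1}{3} \left(- \frac{1}{4}\right) \left(-24\right) = 88 + 0 \cdot 2 = 88 + 0 = 88$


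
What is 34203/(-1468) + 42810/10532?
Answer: -74345229/3865244 ≈ -19.234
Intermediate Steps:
34203/(-1468) + 42810/10532 = 34203*(-1/1468) + 42810*(1/10532) = -34203/1468 + 21405/5266 = -74345229/3865244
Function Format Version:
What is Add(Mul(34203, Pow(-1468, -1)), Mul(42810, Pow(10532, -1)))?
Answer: Rational(-74345229, 3865244) ≈ -19.234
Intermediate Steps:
Add(Mul(34203, Pow(-1468, -1)), Mul(42810, Pow(10532, -1))) = Add(Mul(34203, Rational(-1, 1468)), Mul(42810, Rational(1, 10532))) = Add(Rational(-34203, 1468), Rational(21405, 5266)) = Rational(-74345229, 3865244)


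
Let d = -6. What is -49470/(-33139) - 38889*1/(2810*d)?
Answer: 707602257/186241180 ≈ 3.7994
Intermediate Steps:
-49470/(-33139) - 38889*1/(2810*d) = -49470/(-33139) - 38889/(562*(5*(-6))) = -49470*(-1/33139) - 38889/(562*(-30)) = 49470/33139 - 38889/(-16860) = 49470/33139 - 38889*(-1/16860) = 49470/33139 + 12963/5620 = 707602257/186241180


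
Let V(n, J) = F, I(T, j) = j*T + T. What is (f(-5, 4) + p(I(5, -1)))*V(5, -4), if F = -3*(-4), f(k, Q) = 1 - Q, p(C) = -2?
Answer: -60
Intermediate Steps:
I(T, j) = T + T*j (I(T, j) = T*j + T = T + T*j)
F = 12
V(n, J) = 12
(f(-5, 4) + p(I(5, -1)))*V(5, -4) = ((1 - 1*4) - 2)*12 = ((1 - 4) - 2)*12 = (-3 - 2)*12 = -5*12 = -60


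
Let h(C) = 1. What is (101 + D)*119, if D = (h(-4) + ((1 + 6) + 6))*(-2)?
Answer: 8687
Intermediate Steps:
D = -28 (D = (1 + ((1 + 6) + 6))*(-2) = (1 + (7 + 6))*(-2) = (1 + 13)*(-2) = 14*(-2) = -28)
(101 + D)*119 = (101 - 28)*119 = 73*119 = 8687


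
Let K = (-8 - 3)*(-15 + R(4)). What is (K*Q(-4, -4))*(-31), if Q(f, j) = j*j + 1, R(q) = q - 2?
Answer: -75361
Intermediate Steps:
R(q) = -2 + q
Q(f, j) = 1 + j**2 (Q(f, j) = j**2 + 1 = 1 + j**2)
K = 143 (K = (-8 - 3)*(-15 + (-2 + 4)) = -11*(-15 + 2) = -11*(-13) = 143)
(K*Q(-4, -4))*(-31) = (143*(1 + (-4)**2))*(-31) = (143*(1 + 16))*(-31) = (143*17)*(-31) = 2431*(-31) = -75361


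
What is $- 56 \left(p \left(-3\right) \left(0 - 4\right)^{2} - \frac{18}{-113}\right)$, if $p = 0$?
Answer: $- \frac{1008}{113} \approx -8.9203$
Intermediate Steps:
$- 56 \left(p \left(-3\right) \left(0 - 4\right)^{2} - \frac{18}{-113}\right) = - 56 \left(0 \left(-3\right) \left(0 - 4\right)^{2} - \frac{18}{-113}\right) = - 56 \left(0 \left(0 - 4\right)^{2} - - \frac{18}{113}\right) = - 56 \left(0 \left(-4\right)^{2} + \frac{18}{113}\right) = - 56 \left(0 \cdot 16 + \frac{18}{113}\right) = - 56 \left(0 + \frac{18}{113}\right) = \left(-56\right) \frac{18}{113} = - \frac{1008}{113}$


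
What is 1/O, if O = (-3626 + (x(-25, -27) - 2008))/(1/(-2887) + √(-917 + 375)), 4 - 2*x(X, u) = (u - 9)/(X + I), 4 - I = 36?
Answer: 19/308949418 - 19*I*√542/107014 ≈ 6.1499e-8 - 0.0041334*I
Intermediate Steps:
I = -32 (I = 4 - 1*36 = 4 - 36 = -32)
x(X, u) = 2 - (-9 + u)/(2*(-32 + X)) (x(X, u) = 2 - (u - 9)/(2*(X - 32)) = 2 - (-9 + u)/(2*(-32 + X)))
O = -107014/(19*(-1/2887 + I*√542)) (O = (-3626 + ((-119 - 1*(-27) + 4*(-25))/(2*(-32 - 25)) - 2008))/(1/(-2887) + √(-917 + 375)) = (-3626 + ((½)*(-119 + 27 - 100)/(-57) - 2008))/(-1/2887 + √(-542)) = (-3626 + ((½)*(-1/57)*(-192) - 2008))/(-1/2887 + I*√542) = (-3626 + (32/19 - 2008))/(-1/2887 + I*√542) = (-3626 - 38120/19)/(-1/2887 + I*√542) = -107014/(19*(-1/2887 + I*√542)) ≈ 0.0035995 + 241.93*I)
1/O = 1/(308949418/85831451181 + 891936969766*I*√542/85831451181)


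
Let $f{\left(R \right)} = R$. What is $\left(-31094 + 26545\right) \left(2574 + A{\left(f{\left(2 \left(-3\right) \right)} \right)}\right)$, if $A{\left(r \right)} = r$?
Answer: $-11681832$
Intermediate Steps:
$\left(-31094 + 26545\right) \left(2574 + A{\left(f{\left(2 \left(-3\right) \right)} \right)}\right) = \left(-31094 + 26545\right) \left(2574 + 2 \left(-3\right)\right) = - 4549 \left(2574 - 6\right) = \left(-4549\right) 2568 = -11681832$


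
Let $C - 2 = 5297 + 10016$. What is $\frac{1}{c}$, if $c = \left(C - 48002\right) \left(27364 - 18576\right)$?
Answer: $- \frac{1}{287253356} \approx -3.4812 \cdot 10^{-9}$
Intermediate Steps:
$C = 15315$ ($C = 2 + \left(5297 + 10016\right) = 2 + 15313 = 15315$)
$c = -287253356$ ($c = \left(15315 - 48002\right) \left(27364 - 18576\right) = \left(-32687\right) 8788 = -287253356$)
$\frac{1}{c} = \frac{1}{-287253356} = - \frac{1}{287253356}$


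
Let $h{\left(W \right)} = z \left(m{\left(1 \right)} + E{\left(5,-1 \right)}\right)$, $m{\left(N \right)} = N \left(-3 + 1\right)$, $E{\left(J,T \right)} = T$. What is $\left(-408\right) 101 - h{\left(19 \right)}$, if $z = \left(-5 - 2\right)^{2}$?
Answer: $-41061$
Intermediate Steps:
$m{\left(N \right)} = - 2 N$ ($m{\left(N \right)} = N \left(-2\right) = - 2 N$)
$z = 49$ ($z = \left(-7\right)^{2} = 49$)
$h{\left(W \right)} = -147$ ($h{\left(W \right)} = 49 \left(\left(-2\right) 1 - 1\right) = 49 \left(-2 - 1\right) = 49 \left(-3\right) = -147$)
$\left(-408\right) 101 - h{\left(19 \right)} = \left(-408\right) 101 - -147 = -41208 + 147 = -41061$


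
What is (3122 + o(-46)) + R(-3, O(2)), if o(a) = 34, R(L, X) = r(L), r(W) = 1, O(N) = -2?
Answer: 3157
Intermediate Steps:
R(L, X) = 1
(3122 + o(-46)) + R(-3, O(2)) = (3122 + 34) + 1 = 3156 + 1 = 3157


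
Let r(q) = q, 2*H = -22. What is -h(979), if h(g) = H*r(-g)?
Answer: -10769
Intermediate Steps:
H = -11 (H = (1/2)*(-22) = -11)
h(g) = 11*g (h(g) = -(-11)*g = 11*g)
-h(979) = -11*979 = -1*10769 = -10769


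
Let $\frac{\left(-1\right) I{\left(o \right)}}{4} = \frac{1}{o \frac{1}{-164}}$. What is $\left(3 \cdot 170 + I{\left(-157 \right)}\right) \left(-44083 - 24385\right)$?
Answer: $- \frac{5437317752}{157} \approx -3.4633 \cdot 10^{7}$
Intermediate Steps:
$I{\left(o \right)} = \frac{656}{o}$ ($I{\left(o \right)} = - \frac{4}{o \frac{1}{-164}} = - \frac{4}{o \left(- \frac{1}{164}\right)} = - \frac{4}{\left(- \frac{1}{164}\right) o} = - 4 \left(- \frac{164}{o}\right) = \frac{656}{o}$)
$\left(3 \cdot 170 + I{\left(-157 \right)}\right) \left(-44083 - 24385\right) = \left(3 \cdot 170 + \frac{656}{-157}\right) \left(-44083 - 24385\right) = \left(510 + 656 \left(- \frac{1}{157}\right)\right) \left(-68468\right) = \left(510 - \frac{656}{157}\right) \left(-68468\right) = \frac{79414}{157} \left(-68468\right) = - \frac{5437317752}{157}$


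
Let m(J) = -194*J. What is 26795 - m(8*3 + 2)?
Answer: 31839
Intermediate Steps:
26795 - m(8*3 + 2) = 26795 - (-194)*(8*3 + 2) = 26795 - (-194)*(24 + 2) = 26795 - (-194)*26 = 26795 - 1*(-5044) = 26795 + 5044 = 31839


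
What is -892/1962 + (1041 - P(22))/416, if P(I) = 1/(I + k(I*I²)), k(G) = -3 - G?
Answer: 493472047/240980688 ≈ 2.0478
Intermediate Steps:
P(I) = 1/(-3 + I - I³) (P(I) = 1/(I + (-3 - I*I²)) = 1/(I + (-3 - I³)) = 1/(-3 + I - I³))
-892/1962 + (1041 - P(22))/416 = -892/1962 + (1041 - (-1)/(3 + 22³ - 1*22))/416 = -892*1/1962 + (1041 - (-1)/(3 + 10648 - 22))*(1/416) = -446/981 + (1041 - (-1)/10629)*(1/416) = -446/981 + (1041 - 1*(-1/10629))*(1/416) = -446/981 + (1041 + 1/10629)*(1/416) = -446/981 + (11064790/10629)*(1/416) = -446/981 + 5532395/2210832 = 493472047/240980688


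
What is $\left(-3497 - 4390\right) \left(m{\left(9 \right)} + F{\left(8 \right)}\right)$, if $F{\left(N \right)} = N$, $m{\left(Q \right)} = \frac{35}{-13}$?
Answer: $- \frac{544203}{13} \approx -41862.0$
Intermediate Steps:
$m{\left(Q \right)} = - \frac{35}{13}$ ($m{\left(Q \right)} = 35 \left(- \frac{1}{13}\right) = - \frac{35}{13}$)
$\left(-3497 - 4390\right) \left(m{\left(9 \right)} + F{\left(8 \right)}\right) = \left(-3497 - 4390\right) \left(- \frac{35}{13} + 8\right) = \left(-7887\right) \frac{69}{13} = - \frac{544203}{13}$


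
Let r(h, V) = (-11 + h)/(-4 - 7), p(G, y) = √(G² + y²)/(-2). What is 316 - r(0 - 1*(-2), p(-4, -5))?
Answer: 3467/11 ≈ 315.18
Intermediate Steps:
p(G, y) = -√(G² + y²)/2 (p(G, y) = √(G² + y²)*(-½) = -√(G² + y²)/2)
r(h, V) = 1 - h/11 (r(h, V) = (-11 + h)/(-11) = (-11 + h)*(-1/11) = 1 - h/11)
316 - r(0 - 1*(-2), p(-4, -5)) = 316 - (1 - (0 - 1*(-2))/11) = 316 - (1 - (0 + 2)/11) = 316 - (1 - 1/11*2) = 316 - (1 - 2/11) = 316 - 1*9/11 = 316 - 9/11 = 3467/11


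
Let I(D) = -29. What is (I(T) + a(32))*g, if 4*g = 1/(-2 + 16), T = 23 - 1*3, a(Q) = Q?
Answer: 3/56 ≈ 0.053571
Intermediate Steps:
T = 20 (T = 23 - 3 = 20)
g = 1/56 (g = 1/(4*(-2 + 16)) = (¼)/14 = (¼)*(1/14) = 1/56 ≈ 0.017857)
(I(T) + a(32))*g = (-29 + 32)*(1/56) = 3*(1/56) = 3/56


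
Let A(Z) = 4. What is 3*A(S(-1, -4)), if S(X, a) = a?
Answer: 12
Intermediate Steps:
3*A(S(-1, -4)) = 3*4 = 12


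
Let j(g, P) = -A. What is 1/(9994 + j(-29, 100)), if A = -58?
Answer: 1/10052 ≈ 9.9483e-5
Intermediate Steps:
j(g, P) = 58 (j(g, P) = -1*(-58) = 58)
1/(9994 + j(-29, 100)) = 1/(9994 + 58) = 1/10052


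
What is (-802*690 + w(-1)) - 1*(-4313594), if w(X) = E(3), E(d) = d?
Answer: 3760217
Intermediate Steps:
w(X) = 3
(-802*690 + w(-1)) - 1*(-4313594) = (-802*690 + 3) - 1*(-4313594) = (-553380 + 3) + 4313594 = -553377 + 4313594 = 3760217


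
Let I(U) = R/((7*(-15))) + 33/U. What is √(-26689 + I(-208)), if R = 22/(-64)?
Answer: I*√3182585698110/10920 ≈ 163.37*I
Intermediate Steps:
R = -11/32 (R = 22*(-1/64) = -11/32 ≈ -0.34375)
I(U) = 11/3360 + 33/U (I(U) = -11/(32*(7*(-15))) + 33/U = -11/32/(-105) + 33/U = -11/32*(-1/105) + 33/U = 11/3360 + 33/U)
√(-26689 + I(-208)) = √(-26689 + (11/3360 + 33/(-208))) = √(-26689 + (11/3360 + 33*(-1/208))) = √(-26689 + (11/3360 - 33/208)) = √(-26689 - 6787/43680) = √(-1165782307/43680) = I*√3182585698110/10920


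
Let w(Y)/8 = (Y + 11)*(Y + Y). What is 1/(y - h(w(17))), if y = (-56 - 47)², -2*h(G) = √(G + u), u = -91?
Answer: 42436/450195999 - 10*√301/450195999 ≈ 9.3876e-5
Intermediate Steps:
w(Y) = 16*Y*(11 + Y) (w(Y) = 8*((Y + 11)*(Y + Y)) = 8*((11 + Y)*(2*Y)) = 8*(2*Y*(11 + Y)) = 16*Y*(11 + Y))
h(G) = -√(-91 + G)/2 (h(G) = -√(G - 91)/2 = -√(-91 + G)/2)
y = 10609 (y = (-103)² = 10609)
1/(y - h(w(17))) = 1/(10609 - (-1)*√(-91 + 16*17*(11 + 17))/2) = 1/(10609 - (-1)*√(-91 + 16*17*28)/2) = 1/(10609 - (-1)*√(-91 + 7616)/2) = 1/(10609 - (-1)*√7525/2) = 1/(10609 - (-1)*5*√301/2) = 1/(10609 - (-5)*√301/2) = 1/(10609 + 5*√301/2)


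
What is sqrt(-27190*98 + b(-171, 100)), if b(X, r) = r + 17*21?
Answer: I*sqrt(2664163) ≈ 1632.2*I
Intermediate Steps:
b(X, r) = 357 + r (b(X, r) = r + 357 = 357 + r)
sqrt(-27190*98 + b(-171, 100)) = sqrt(-27190*98 + (357 + 100)) = sqrt(-2664620 + 457) = sqrt(-2664163) = I*sqrt(2664163)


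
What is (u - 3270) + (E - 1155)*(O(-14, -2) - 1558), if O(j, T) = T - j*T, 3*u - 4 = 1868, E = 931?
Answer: 353066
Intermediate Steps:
u = 624 (u = 4/3 + (1/3)*1868 = 4/3 + 1868/3 = 624)
O(j, T) = T - T*j
(u - 3270) + (E - 1155)*(O(-14, -2) - 1558) = (624 - 3270) + (931 - 1155)*(-2*(1 - 1*(-14)) - 1558) = -2646 - 224*(-2*(1 + 14) - 1558) = -2646 - 224*(-2*15 - 1558) = -2646 - 224*(-30 - 1558) = -2646 - 224*(-1588) = -2646 + 355712 = 353066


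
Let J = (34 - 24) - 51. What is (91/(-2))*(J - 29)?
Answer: 3185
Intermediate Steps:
J = -41 (J = 10 - 51 = -41)
(91/(-2))*(J - 29) = (91/(-2))*(-41 - 29) = (91*(-½))*(-70) = -91/2*(-70) = 3185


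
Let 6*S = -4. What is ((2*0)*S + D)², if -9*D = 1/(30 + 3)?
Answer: 1/88209 ≈ 1.1337e-5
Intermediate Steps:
S = -⅔ (S = (⅙)*(-4) = -⅔ ≈ -0.66667)
D = -1/297 (D = -1/(9*(30 + 3)) = -⅑/33 = -⅑*1/33 = -1/297 ≈ -0.0033670)
((2*0)*S + D)² = ((2*0)*(-⅔) - 1/297)² = (0*(-⅔) - 1/297)² = (0 - 1/297)² = (-1/297)² = 1/88209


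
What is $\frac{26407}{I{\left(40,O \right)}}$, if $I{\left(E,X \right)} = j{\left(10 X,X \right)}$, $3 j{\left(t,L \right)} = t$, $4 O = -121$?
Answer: $- \frac{158442}{605} \approx -261.89$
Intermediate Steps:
$O = - \frac{121}{4}$ ($O = \frac{1}{4} \left(-121\right) = - \frac{121}{4} \approx -30.25$)
$j{\left(t,L \right)} = \frac{t}{3}$
$I{\left(E,X \right)} = \frac{10 X}{3}$
$\frac{26407}{I{\left(40,O \right)}} = \frac{26407}{\frac{10}{3} \left(- \frac{121}{4}\right)} = \frac{26407}{- \frac{605}{6}} = 26407 \left(- \frac{6}{605}\right) = - \frac{158442}{605}$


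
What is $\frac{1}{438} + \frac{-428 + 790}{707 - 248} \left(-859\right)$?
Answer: $- \frac{45399715}{67014} \approx -677.47$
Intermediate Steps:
$\frac{1}{438} + \frac{-428 + 790}{707 - 248} \left(-859\right) = \frac{1}{438} + \frac{362}{459} \left(-859\right) = \frac{1}{438} - \frac{310958}{459} = - \frac{45399715}{67014}$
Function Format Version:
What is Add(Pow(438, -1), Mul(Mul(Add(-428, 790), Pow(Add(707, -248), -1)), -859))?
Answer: Rational(-45399715, 67014) ≈ -677.47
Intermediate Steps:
Add(Pow(438, -1), Mul(Mul(Add(-428, 790), Pow(Add(707, -248), -1)), -859)) = Add(Rational(1, 438), Mul(Mul(362, Pow(459, -1)), -859)) = Add(Rational(1, 438), Mul(Mul(362, Rational(1, 459)), -859)) = Add(Rational(1, 438), Mul(Rational(362, 459), -859)) = Add(Rational(1, 438), Rational(-310958, 459)) = Rational(-45399715, 67014)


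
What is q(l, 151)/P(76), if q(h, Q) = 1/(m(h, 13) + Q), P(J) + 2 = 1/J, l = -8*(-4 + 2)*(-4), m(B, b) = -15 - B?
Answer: -19/7550 ≈ -0.0025166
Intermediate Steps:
l = -64 (l = -(-16)*(-4) = -8*8 = -64)
P(J) = -2 + 1/J
q(h, Q) = 1/(-15 + Q - h) (q(h, Q) = 1/((-15 - h) + Q) = 1/(-15 + Q - h))
q(l, 151)/P(76) = (-1/(15 - 64 - 1*151))/(-2 + 1/76) = (-1/(15 - 64 - 151))/(-2 + 1/76) = (-1/(-200))/(-151/76) = -1*(-1/200)*(-76/151) = (1/200)*(-76/151) = -19/7550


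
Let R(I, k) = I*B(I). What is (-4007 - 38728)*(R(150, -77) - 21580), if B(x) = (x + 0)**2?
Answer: -143308403700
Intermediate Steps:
B(x) = x**2
R(I, k) = I**3 (R(I, k) = I*I**2 = I**3)
(-4007 - 38728)*(R(150, -77) - 21580) = (-4007 - 38728)*(150**3 - 21580) = -42735*(3375000 - 21580) = -42735*3353420 = -143308403700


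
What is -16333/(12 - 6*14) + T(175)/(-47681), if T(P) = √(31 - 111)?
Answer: 16333/72 - 4*I*√5/47681 ≈ 226.85 - 0.00018759*I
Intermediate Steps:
T(P) = 4*I*√5 (T(P) = √(-80) = 4*I*√5)
-16333/(12 - 6*14) + T(175)/(-47681) = -16333/(12 - 6*14) + (4*I*√5)/(-47681) = -16333/(12 - 84) + (4*I*√5)*(-1/47681) = -16333/(-72) - 4*I*√5/47681 = -16333*(-1/72) - 4*I*√5/47681 = 16333/72 - 4*I*√5/47681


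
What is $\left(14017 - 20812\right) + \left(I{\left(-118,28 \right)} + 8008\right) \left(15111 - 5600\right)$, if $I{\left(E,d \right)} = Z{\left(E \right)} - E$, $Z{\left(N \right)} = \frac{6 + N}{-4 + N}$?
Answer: $\frac{4714587667}{61} \approx 7.7288 \cdot 10^{7}$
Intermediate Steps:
$Z{\left(N \right)} = \frac{6 + N}{-4 + N}$
$I{\left(E,d \right)} = - E + \frac{6 + E}{-4 + E}$ ($I{\left(E,d \right)} = \frac{6 + E}{-4 + E} - E = - E + \frac{6 + E}{-4 + E}$)
$\left(14017 - 20812\right) + \left(I{\left(-118,28 \right)} + 8008\right) \left(15111 - 5600\right) = \left(14017 - 20812\right) + \left(\frac{6 - 118 - - 118 \left(-4 - 118\right)}{-4 - 118} + 8008\right) \left(15111 - 5600\right) = -6795 + \left(\frac{6 - 118 - \left(-118\right) \left(-122\right)}{-122} + 8008\right) 9511 = -6795 + \left(- \frac{6 - 118 - 14396}{122} + 8008\right) 9511 = -6795 + \left(\left(- \frac{1}{122}\right) \left(-14508\right) + 8008\right) 9511 = -6795 + \left(\frac{7254}{61} + 8008\right) 9511 = -6795 + \frac{495742}{61} \cdot 9511 = -6795 + \frac{4715002162}{61} = \frac{4714587667}{61}$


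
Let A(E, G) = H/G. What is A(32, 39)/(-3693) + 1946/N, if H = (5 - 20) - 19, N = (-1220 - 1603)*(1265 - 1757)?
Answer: 2021603/1234823486 ≈ 0.0016372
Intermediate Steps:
N = 1388916 (N = -2823*(-492) = 1388916)
H = -34 (H = -15 - 19 = -34)
A(E, G) = -34/G
A(32, 39)/(-3693) + 1946/N = -34/39/(-3693) + 1946/1388916 = -34*1/39*(-1/3693) + 1946*(1/1388916) = -34/39*(-1/3693) + 973/694458 = 34/144027 + 973/694458 = 2021603/1234823486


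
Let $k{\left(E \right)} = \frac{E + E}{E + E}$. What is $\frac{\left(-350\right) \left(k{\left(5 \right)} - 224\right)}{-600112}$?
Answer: $- \frac{39025}{300056} \approx -0.13006$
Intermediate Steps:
$k{\left(E \right)} = 1$ ($k{\left(E \right)} = \frac{2 E}{2 E} = 2 E \frac{1}{2 E} = 1$)
$\frac{\left(-350\right) \left(k{\left(5 \right)} - 224\right)}{-600112} = \frac{\left(-350\right) \left(1 - 224\right)}{-600112} = \left(-350\right) \left(-223\right) \left(- \frac{1}{600112}\right) = 78050 \left(- \frac{1}{600112}\right) = - \frac{39025}{300056}$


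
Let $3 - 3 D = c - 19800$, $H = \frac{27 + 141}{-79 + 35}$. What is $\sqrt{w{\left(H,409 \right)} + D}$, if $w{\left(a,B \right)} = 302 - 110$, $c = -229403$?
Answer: $\frac{13 \sqrt{4434}}{3} \approx 288.55$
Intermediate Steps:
$H = - \frac{42}{11}$ ($H = \frac{168}{-44} = 168 \left(- \frac{1}{44}\right) = - \frac{42}{11} \approx -3.8182$)
$D = \frac{249206}{3}$ ($D = 1 - \frac{-229403 - 19800}{3} = 1 - - \frac{249203}{3} = 1 + \frac{249203}{3} = \frac{249206}{3} \approx 83069.0$)
$w{\left(a,B \right)} = 192$
$\sqrt{w{\left(H,409 \right)} + D} = \sqrt{192 + \frac{249206}{3}} = \sqrt{\frac{249782}{3}} = \frac{13 \sqrt{4434}}{3}$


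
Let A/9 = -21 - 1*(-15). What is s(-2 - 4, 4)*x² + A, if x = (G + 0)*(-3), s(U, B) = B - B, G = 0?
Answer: -54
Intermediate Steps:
s(U, B) = 0
x = 0 (x = (0 + 0)*(-3) = 0*(-3) = 0)
A = -54 (A = 9*(-21 - 1*(-15)) = 9*(-21 + 15) = 9*(-6) = -54)
s(-2 - 4, 4)*x² + A = 0*0² - 54 = 0*0 - 54 = 0 - 54 = -54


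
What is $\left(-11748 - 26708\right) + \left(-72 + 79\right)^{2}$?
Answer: $-38407$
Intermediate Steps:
$\left(-11748 - 26708\right) + \left(-72 + 79\right)^{2} = \left(-11748 - 26708\right) + 7^{2} = -38456 + 49 = -38407$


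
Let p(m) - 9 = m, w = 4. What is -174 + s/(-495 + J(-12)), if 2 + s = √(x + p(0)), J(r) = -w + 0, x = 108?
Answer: -86824/499 - 3*√13/499 ≈ -174.02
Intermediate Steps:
p(m) = 9 + m
J(r) = -4 (J(r) = -1*4 + 0 = -4 + 0 = -4)
s = -2 + 3*√13 (s = -2 + √(108 + (9 + 0)) = -2 + √(108 + 9) = -2 + √117 = -2 + 3*√13 ≈ 8.8167)
-174 + s/(-495 + J(-12)) = -174 + (-2 + 3*√13)/(-495 - 4) = -174 + (-2 + 3*√13)/(-499) = -174 - (-2 + 3*√13)/499 = -174 + (2/499 - 3*√13/499) = -86824/499 - 3*√13/499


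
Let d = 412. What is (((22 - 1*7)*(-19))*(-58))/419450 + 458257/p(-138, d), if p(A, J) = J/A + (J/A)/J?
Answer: -2652578718681/17323285 ≈ -1.5312e+5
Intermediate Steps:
p(A, J) = 1/A + J/A (p(A, J) = J/A + 1/A = 1/A + J/A)
(((22 - 1*7)*(-19))*(-58))/419450 + 458257/p(-138, d) = (((22 - 1*7)*(-19))*(-58))/419450 + 458257/(((1 + 412)/(-138))) = (((22 - 7)*(-19))*(-58))*(1/419450) + 458257/((-1/138*413)) = ((15*(-19))*(-58))*(1/419450) + 458257/(-413/138) = -285*(-58)*(1/419450) + 458257*(-138/413) = 16530*(1/419450) - 63239466/413 = 1653/41945 - 63239466/413 = -2652578718681/17323285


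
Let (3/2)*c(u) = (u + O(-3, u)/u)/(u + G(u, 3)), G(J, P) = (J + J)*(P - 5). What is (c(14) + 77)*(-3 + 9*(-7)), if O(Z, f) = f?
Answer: -35464/7 ≈ -5066.3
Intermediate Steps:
G(J, P) = 2*J*(-5 + P) (G(J, P) = (2*J)*(-5 + P) = 2*J*(-5 + P))
c(u) = -2*(1 + u)/(9*u) (c(u) = 2*((u + u/u)/(u + 2*u*(-5 + 3)))/3 = 2*((u + 1)/(u + 2*u*(-2)))/3 = 2*((1 + u)/(u - 4*u))/3 = 2*((1 + u)/((-3*u)))/3 = 2*((1 + u)*(-1/(3*u)))/3 = 2*(-(1 + u)/(3*u))/3 = -2*(1 + u)/(9*u))
(c(14) + 77)*(-3 + 9*(-7)) = ((2/9)*(-1 - 1*14)/14 + 77)*(-3 + 9*(-7)) = ((2/9)*(1/14)*(-1 - 14) + 77)*(-3 - 63) = ((2/9)*(1/14)*(-15) + 77)*(-66) = (-5/21 + 77)*(-66) = (1612/21)*(-66) = -35464/7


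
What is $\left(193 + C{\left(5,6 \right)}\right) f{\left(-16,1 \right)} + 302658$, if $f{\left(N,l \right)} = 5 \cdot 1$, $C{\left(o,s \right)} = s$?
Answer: $303653$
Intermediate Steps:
$f{\left(N,l \right)} = 5$
$\left(193 + C{\left(5,6 \right)}\right) f{\left(-16,1 \right)} + 302658 = \left(193 + 6\right) 5 + 302658 = 199 \cdot 5 + 302658 = 995 + 302658 = 303653$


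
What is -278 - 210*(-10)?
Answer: 1822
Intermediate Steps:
-278 - 210*(-10) = -278 + 2100 = 1822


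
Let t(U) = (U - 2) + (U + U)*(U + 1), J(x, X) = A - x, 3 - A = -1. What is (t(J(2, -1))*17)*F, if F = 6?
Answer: 1224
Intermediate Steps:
A = 4 (A = 3 - 1*(-1) = 3 + 1 = 4)
J(x, X) = 4 - x
t(U) = -2 + U + 2*U*(1 + U) (t(U) = (-2 + U) + (2*U)*(1 + U) = (-2 + U) + 2*U*(1 + U) = -2 + U + 2*U*(1 + U))
(t(J(2, -1))*17)*F = ((-2 + 2*(4 - 1*2)² + 3*(4 - 1*2))*17)*6 = ((-2 + 2*(4 - 2)² + 3*(4 - 2))*17)*6 = ((-2 + 2*2² + 3*2)*17)*6 = ((-2 + 2*4 + 6)*17)*6 = ((-2 + 8 + 6)*17)*6 = (12*17)*6 = 204*6 = 1224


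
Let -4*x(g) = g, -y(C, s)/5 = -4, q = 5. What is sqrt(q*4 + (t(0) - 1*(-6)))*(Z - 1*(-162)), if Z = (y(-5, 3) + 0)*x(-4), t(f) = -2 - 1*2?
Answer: 182*sqrt(22) ≈ 853.66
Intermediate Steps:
y(C, s) = 20 (y(C, s) = -5*(-4) = 20)
t(f) = -4 (t(f) = -2 - 2 = -4)
x(g) = -g/4
Z = 20 (Z = (20 + 0)*(-1/4*(-4)) = 20*1 = 20)
sqrt(q*4 + (t(0) - 1*(-6)))*(Z - 1*(-162)) = sqrt(5*4 + (-4 - 1*(-6)))*(20 - 1*(-162)) = sqrt(20 + (-4 + 6))*(20 + 162) = sqrt(20 + 2)*182 = sqrt(22)*182 = 182*sqrt(22)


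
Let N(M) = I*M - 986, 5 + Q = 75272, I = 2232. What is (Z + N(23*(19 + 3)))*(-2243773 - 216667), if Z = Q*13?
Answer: -5183844445880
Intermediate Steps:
Q = 75267 (Q = -5 + 75272 = 75267)
N(M) = -986 + 2232*M (N(M) = 2232*M - 986 = -986 + 2232*M)
Z = 978471 (Z = 75267*13 = 978471)
(Z + N(23*(19 + 3)))*(-2243773 - 216667) = (978471 + (-986 + 2232*(23*(19 + 3))))*(-2243773 - 216667) = (978471 + (-986 + 2232*(23*22)))*(-2460440) = (978471 + (-986 + 2232*506))*(-2460440) = (978471 + (-986 + 1129392))*(-2460440) = (978471 + 1128406)*(-2460440) = 2106877*(-2460440) = -5183844445880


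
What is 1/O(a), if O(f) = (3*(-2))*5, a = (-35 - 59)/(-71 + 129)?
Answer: -1/30 ≈ -0.033333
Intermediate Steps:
a = -47/29 (a = -94/58 = -94*1/58 = -47/29 ≈ -1.6207)
O(f) = -30 (O(f) = -6*5 = -30)
1/O(a) = 1/(-30) = -1/30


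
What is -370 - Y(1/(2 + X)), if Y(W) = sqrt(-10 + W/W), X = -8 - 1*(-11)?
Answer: -370 - 3*I ≈ -370.0 - 3.0*I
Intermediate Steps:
X = 3 (X = -8 + 11 = 3)
Y(W) = 3*I (Y(W) = sqrt(-10 + 1) = sqrt(-9) = 3*I)
-370 - Y(1/(2 + X)) = -370 - 3*I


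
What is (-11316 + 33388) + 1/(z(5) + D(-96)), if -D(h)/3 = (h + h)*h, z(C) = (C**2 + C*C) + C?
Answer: 1219279351/55241 ≈ 22072.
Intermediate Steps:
z(C) = C + 2*C**2 (z(C) = (C**2 + C**2) + C = 2*C**2 + C = C + 2*C**2)
D(h) = -6*h**2 (D(h) = -3*(h + h)*h = -3*2*h*h = -6*h**2)
(-11316 + 33388) + 1/(z(5) + D(-96)) = (-11316 + 33388) + 1/(5*(1 + 2*5) - 6*(-96)**2) = 22072 + 1/(5*(1 + 10) - 6*9216) = 22072 + 1/(5*11 - 55296) = 22072 + 1/(55 - 55296) = 22072 + 1/(-55241) = 22072 - 1/55241 = 1219279351/55241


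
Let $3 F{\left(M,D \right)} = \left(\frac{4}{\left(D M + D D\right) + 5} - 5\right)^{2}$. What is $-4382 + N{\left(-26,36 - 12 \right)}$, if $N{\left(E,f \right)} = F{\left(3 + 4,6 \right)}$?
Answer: $- \frac{30131291}{6889} \approx -4373.8$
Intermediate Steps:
$F{\left(M,D \right)} = \frac{\left(-5 + \frac{4}{5 + D^{2} + D M}\right)^{2}}{3}$ ($F{\left(M,D \right)} = \frac{\left(\frac{4}{\left(D M + D D\right) + 5} - 5\right)^{2}}{3} = \frac{\left(\frac{4}{\left(D M + D^{2}\right) + 5} - 5\right)^{2}}{3} = \frac{\left(\frac{4}{\left(D^{2} + D M\right) + 5} - 5\right)^{2}}{3} = \frac{\left(\frac{4}{5 + D^{2} + D M} - 5\right)^{2}}{3} = \frac{\left(-5 + \frac{4}{5 + D^{2} + D M}\right)^{2}}{3}$)
$N{\left(E,f \right)} = \frac{56307}{6889}$ ($N{\left(E,f \right)} = \frac{\left(21 + 5 \cdot 6^{2} + 5 \cdot 6 \left(3 + 4\right)\right)^{2}}{3 \left(5 + 6^{2} + 6 \left(3 + 4\right)\right)^{2}} = \frac{\left(21 + 5 \cdot 36 + 5 \cdot 6 \cdot 7\right)^{2}}{3 \left(5 + 36 + 6 \cdot 7\right)^{2}} = \frac{\left(21 + 180 + 210\right)^{2}}{3 \left(5 + 36 + 42\right)^{2}} = \frac{411^{2}}{3 \cdot 6889} = \frac{1}{3} \cdot \frac{1}{6889} \cdot 168921 = \frac{56307}{6889}$)
$-4382 + N{\left(-26,36 - 12 \right)} = -4382 + \frac{56307}{6889} = - \frac{30131291}{6889}$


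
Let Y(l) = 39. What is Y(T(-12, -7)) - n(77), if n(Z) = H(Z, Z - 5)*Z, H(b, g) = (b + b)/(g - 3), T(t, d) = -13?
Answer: -9167/69 ≈ -132.85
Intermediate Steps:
H(b, g) = 2*b/(-3 + g) (H(b, g) = (2*b)/(-3 + g) = 2*b/(-3 + g))
n(Z) = 2*Z²/(-8 + Z) (n(Z) = (2*Z/(-3 + (Z - 5)))*Z = (2*Z/(-3 + (-5 + Z)))*Z = (2*Z/(-8 + Z))*Z = 2*Z²/(-8 + Z))
Y(T(-12, -7)) - n(77) = 39 - 2*77²/(-8 + 77) = 39 - 2*5929/69 = 39 - 1*11858/69 = 39 - 11858/69 = -9167/69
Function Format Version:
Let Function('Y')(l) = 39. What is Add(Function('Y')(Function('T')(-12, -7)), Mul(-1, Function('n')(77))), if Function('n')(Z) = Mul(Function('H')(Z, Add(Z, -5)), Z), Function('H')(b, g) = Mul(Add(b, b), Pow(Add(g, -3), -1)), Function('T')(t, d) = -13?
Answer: Rational(-9167, 69) ≈ -132.85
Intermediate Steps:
Function('H')(b, g) = Mul(2, b, Pow(Add(-3, g), -1)) (Function('H')(b, g) = Mul(Mul(2, b), Pow(Add(-3, g), -1)) = Mul(2, b, Pow(Add(-3, g), -1)))
Function('n')(Z) = Mul(2, Pow(Z, 2), Pow(Add(-8, Z), -1)) (Function('n')(Z) = Mul(Mul(2, Z, Pow(Add(-3, Add(Z, -5)), -1)), Z) = Mul(Mul(2, Z, Pow(Add(-3, Add(-5, Z)), -1)), Z) = Mul(Mul(2, Z, Pow(Add(-8, Z), -1)), Z) = Mul(2, Pow(Z, 2), Pow(Add(-8, Z), -1)))
Add(Function('Y')(Function('T')(-12, -7)), Mul(-1, Function('n')(77))) = Add(39, Mul(-1, Mul(2, Pow(77, 2), Pow(Add(-8, 77), -1)))) = Add(39, Mul(-1, Mul(2, 5929, Pow(69, -1)))) = Add(39, Mul(-1, Mul(2, 5929, Rational(1, 69)))) = Add(39, Mul(-1, Rational(11858, 69))) = Add(39, Rational(-11858, 69)) = Rational(-9167, 69)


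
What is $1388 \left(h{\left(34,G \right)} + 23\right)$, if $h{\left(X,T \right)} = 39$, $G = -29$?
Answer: $86056$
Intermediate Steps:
$1388 \left(h{\left(34,G \right)} + 23\right) = 1388 \left(39 + 23\right) = 1388 \cdot 62 = 86056$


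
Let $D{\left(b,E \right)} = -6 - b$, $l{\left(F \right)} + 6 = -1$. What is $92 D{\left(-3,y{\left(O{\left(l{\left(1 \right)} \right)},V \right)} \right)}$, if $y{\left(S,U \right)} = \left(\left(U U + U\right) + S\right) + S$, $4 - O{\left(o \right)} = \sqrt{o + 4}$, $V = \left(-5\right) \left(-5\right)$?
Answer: $-276$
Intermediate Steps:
$l{\left(F \right)} = -7$ ($l{\left(F \right)} = -6 - 1 = -7$)
$V = 25$
$O{\left(o \right)} = 4 - \sqrt{4 + o}$ ($O{\left(o \right)} = 4 - \sqrt{o + 4} = 4 - \sqrt{4 + o}$)
$y{\left(S,U \right)} = U + U^{2} + 2 S$ ($y{\left(S,U \right)} = \left(\left(U^{2} + U\right) + S\right) + S = \left(\left(U + U^{2}\right) + S\right) + S = \left(S + U + U^{2}\right) + S = U + U^{2} + 2 S$)
$92 D{\left(-3,y{\left(O{\left(l{\left(1 \right)} \right)},V \right)} \right)} = 92 \left(-6 - -3\right) = 92 \left(-6 + 3\right) = 92 \left(-3\right) = -276$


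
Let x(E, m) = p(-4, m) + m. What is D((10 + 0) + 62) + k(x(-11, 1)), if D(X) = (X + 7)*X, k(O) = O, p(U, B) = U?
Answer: 5685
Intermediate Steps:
x(E, m) = -4 + m
D(X) = X*(7 + X) (D(X) = (7 + X)*X = X*(7 + X))
D((10 + 0) + 62) + k(x(-11, 1)) = ((10 + 0) + 62)*(7 + ((10 + 0) + 62)) + (-4 + 1) = (10 + 62)*(7 + (10 + 62)) - 3 = 72*(7 + 72) - 3 = 72*79 - 3 = 5688 - 3 = 5685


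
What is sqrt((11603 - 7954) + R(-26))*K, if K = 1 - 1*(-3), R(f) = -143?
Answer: 4*sqrt(3506) ≈ 236.85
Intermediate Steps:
K = 4 (K = 1 + 3 = 4)
sqrt((11603 - 7954) + R(-26))*K = sqrt((11603 - 7954) - 143)*4 = sqrt(3649 - 143)*4 = sqrt(3506)*4 = 4*sqrt(3506)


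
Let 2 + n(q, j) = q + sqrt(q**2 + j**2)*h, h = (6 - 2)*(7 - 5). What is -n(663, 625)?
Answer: -661 - 8*sqrt(830194) ≈ -7950.2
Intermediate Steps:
h = 8 (h = 4*2 = 8)
n(q, j) = -2 + q + 8*sqrt(j**2 + q**2) (n(q, j) = -2 + (q + sqrt(q**2 + j**2)*8) = -2 + (q + sqrt(j**2 + q**2)*8) = -2 + (q + 8*sqrt(j**2 + q**2)) = -2 + q + 8*sqrt(j**2 + q**2))
-n(663, 625) = -(-2 + 663 + 8*sqrt(625**2 + 663**2)) = -(-2 + 663 + 8*sqrt(390625 + 439569)) = -(-2 + 663 + 8*sqrt(830194)) = -(661 + 8*sqrt(830194)) = -661 - 8*sqrt(830194)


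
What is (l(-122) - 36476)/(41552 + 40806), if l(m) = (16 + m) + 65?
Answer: -36517/82358 ≈ -0.44339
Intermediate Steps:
l(m) = 81 + m
(l(-122) - 36476)/(41552 + 40806) = ((81 - 122) - 36476)/(41552 + 40806) = (-41 - 36476)/82358 = -36517*1/82358 = -36517/82358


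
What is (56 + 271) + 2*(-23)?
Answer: 281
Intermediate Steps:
(56 + 271) + 2*(-23) = 327 - 46 = 281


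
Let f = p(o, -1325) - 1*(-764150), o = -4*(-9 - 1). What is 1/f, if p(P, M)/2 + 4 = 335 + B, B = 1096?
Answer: 1/767004 ≈ 1.3038e-6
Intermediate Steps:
o = 40 (o = -4*(-10) = 40)
p(P, M) = 2854 (p(P, M) = -8 + 2*(335 + 1096) = -8 + 2*1431 = -8 + 2862 = 2854)
f = 767004 (f = 2854 - 1*(-764150) = 2854 + 764150 = 767004)
1/f = 1/767004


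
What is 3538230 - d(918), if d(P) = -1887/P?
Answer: 63688177/18 ≈ 3.5382e+6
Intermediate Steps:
3538230 - d(918) = 3538230 - (-1887)/918 = 3538230 - 1*(-37/18) = 3538230 + 37/18 = 63688177/18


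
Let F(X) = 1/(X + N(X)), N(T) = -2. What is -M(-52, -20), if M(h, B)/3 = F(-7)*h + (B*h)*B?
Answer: 187148/3 ≈ 62383.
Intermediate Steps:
F(X) = 1/(-2 + X) (F(X) = 1/(X - 2) = 1/(-2 + X))
M(h, B) = -h/3 + 3*h*B² (M(h, B) = 3*(h/(-2 - 7) + (B*h)*B) = 3*(h/(-9) + h*B²) = 3*(-h/9 + h*B²) = -h/3 + 3*h*B²)
-M(-52, -20) = -(-52)*(-1 + 9*(-20)²)/3 = -(-52)*(-1 + 9*400)/3 = -(-52)*(-1 + 3600)/3 = -(-52)*3599/3 = -1*(-187148/3) = 187148/3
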